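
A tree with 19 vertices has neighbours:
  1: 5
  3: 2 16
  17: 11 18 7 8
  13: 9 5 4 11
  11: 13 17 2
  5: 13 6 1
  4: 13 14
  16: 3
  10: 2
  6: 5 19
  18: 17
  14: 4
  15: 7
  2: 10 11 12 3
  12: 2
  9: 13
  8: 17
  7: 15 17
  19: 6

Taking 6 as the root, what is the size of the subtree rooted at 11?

11

The subtree rooted at 11 contains: 11, 2, 17, 10, 3, 12, 7, 8, 18, 16, 15 — 11 nodes.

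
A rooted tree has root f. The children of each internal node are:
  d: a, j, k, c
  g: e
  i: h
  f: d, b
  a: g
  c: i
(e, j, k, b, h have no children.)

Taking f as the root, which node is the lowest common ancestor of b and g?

f

b's ancestor chain is b, f and g's is g, a, d, f; they first meet at f.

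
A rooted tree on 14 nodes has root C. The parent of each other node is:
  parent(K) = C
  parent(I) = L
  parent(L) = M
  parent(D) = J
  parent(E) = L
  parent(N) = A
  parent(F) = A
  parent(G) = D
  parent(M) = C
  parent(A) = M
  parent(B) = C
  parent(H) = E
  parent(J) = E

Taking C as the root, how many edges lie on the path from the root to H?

4

C → M → L → E → H — 4 edges.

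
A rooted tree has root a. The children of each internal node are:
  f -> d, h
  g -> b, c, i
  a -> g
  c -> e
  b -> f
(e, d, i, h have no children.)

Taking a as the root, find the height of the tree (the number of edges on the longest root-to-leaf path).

4

d sits deepest: a-g-b-f-d — 4 edges from the root.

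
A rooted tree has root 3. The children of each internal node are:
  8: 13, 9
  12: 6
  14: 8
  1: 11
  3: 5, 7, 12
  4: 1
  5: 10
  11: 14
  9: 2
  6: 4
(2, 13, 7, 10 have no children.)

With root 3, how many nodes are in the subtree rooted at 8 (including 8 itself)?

Descendants of 8 (including itself): 8, 9, 13, 2. That's 4.

4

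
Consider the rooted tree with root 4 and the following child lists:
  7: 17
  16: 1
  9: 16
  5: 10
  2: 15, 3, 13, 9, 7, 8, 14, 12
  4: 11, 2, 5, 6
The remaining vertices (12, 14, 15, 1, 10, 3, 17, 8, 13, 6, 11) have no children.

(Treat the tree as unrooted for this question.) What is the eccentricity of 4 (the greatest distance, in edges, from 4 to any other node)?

4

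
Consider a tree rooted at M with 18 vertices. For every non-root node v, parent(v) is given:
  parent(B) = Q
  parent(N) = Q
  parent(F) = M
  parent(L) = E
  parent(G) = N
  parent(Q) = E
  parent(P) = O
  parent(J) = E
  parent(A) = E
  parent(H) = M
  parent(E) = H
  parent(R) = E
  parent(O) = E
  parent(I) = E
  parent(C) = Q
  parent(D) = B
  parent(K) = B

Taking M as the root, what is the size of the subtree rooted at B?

Descendants of B (including itself): B, D, K. That's 3.

3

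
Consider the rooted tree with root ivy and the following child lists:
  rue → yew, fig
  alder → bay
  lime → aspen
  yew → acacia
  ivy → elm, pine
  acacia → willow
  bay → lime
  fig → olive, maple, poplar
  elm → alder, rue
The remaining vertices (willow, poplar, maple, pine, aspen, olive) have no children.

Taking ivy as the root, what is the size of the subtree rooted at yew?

Descendants of yew (including itself): yew, acacia, willow. That's 3.

3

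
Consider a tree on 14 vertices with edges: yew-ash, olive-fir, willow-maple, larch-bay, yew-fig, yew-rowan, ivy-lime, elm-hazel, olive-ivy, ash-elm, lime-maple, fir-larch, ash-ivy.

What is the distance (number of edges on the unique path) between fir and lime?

fir - olive - ivy - lime: 3 edges.

3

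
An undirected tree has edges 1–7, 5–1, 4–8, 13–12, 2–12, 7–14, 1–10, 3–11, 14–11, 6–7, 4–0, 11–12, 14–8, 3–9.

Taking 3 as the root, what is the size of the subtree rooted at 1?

3

1's subtree: {1, 10, 5}, size 3.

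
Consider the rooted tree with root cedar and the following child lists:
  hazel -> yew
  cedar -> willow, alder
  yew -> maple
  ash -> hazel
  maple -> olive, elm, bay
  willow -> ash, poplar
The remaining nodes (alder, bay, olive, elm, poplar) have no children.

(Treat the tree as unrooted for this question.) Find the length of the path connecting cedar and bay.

6

cedar – willow – ash – hazel – yew – maple – bay: 6 edges.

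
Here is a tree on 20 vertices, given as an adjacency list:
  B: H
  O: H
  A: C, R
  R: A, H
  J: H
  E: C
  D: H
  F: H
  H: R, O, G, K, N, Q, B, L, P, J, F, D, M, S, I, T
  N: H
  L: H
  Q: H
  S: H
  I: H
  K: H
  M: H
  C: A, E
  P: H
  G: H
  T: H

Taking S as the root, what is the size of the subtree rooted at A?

Descendants of A (including itself): A, C, E. That's 3.

3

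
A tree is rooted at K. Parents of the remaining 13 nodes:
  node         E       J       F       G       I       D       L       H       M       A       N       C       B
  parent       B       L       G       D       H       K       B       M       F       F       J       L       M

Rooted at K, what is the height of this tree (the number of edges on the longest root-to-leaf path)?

8

The longest root-to-leaf path is K – D – G – F – M – B – L – J – N (8 edges).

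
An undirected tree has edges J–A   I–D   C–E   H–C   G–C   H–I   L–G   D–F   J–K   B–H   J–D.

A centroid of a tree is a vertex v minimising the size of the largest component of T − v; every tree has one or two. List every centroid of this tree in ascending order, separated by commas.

H, I

If H is removed the pieces have sizes 6, 4, 1, all ≤ ⌊12/2⌋ = 6.
I is adjacent to H and is also a centroid (the largest component after removing it is likewise 6).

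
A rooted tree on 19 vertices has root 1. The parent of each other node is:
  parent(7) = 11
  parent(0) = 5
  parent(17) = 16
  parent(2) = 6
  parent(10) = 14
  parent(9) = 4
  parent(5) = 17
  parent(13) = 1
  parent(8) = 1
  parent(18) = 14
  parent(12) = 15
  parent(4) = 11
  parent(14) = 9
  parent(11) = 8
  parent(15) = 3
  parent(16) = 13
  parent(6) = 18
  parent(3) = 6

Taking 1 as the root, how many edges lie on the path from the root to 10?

1–8–11–4–9–14–10 — 6 edges.

6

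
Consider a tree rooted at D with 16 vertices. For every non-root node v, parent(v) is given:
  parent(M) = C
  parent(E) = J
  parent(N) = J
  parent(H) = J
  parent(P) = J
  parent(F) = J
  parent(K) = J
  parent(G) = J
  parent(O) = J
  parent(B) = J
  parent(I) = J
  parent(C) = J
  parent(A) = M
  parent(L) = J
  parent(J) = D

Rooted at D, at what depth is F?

2

Path from D to F: D – J – F, which has 2 edges.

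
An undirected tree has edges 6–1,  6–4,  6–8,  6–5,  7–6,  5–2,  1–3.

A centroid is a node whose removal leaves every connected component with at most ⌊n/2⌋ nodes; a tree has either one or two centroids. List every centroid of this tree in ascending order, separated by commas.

6

If 6 is removed the pieces have sizes 2, 2, 1, 1, 1, all ≤ ⌊8/2⌋ = 4.
No neighbour of 6 does as well, so 6 is the unique centroid.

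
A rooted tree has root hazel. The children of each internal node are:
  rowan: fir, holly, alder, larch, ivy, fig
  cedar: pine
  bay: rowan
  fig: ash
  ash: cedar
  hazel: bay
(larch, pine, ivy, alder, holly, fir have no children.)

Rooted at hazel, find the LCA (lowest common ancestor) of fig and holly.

Path fig→root: fig rowan bay hazel; path holly→root: holly rowan bay hazel.
First common node: rowan.

rowan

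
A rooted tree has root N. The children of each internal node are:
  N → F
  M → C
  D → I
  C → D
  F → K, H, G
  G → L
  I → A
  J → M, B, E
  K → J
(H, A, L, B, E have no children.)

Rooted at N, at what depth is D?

6

Climbing from D to the root: D – C – M – J – K – F – N. That's 6 steps.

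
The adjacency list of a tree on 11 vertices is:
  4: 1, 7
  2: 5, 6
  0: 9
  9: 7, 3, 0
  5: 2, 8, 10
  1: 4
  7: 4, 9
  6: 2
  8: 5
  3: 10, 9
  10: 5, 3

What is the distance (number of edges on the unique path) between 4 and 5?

4–7–9–3–10–5: 5 edges.

5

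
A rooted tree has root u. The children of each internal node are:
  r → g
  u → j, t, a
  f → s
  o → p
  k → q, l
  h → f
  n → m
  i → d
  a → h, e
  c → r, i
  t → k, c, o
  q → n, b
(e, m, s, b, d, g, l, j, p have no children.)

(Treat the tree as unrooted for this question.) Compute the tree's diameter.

9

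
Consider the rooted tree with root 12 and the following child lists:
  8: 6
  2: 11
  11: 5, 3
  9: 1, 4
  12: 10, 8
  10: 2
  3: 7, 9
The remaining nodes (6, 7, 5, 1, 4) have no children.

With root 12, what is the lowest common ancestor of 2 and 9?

2's ancestor chain is 2, 10, 12 and 9's is 9, 3, 11, 2, 10, 12; they first meet at 2.

2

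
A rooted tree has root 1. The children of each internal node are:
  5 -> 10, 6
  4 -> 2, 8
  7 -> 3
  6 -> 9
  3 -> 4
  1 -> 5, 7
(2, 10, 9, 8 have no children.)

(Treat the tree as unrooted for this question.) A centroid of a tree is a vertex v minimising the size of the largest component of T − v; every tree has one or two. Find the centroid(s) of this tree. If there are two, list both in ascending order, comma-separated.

Removing 1 splits the tree into components of sizes 5, 4; the largest is 5 ≤ ⌊10/2⌋ = 5.
7 is adjacent to 1 and is also a centroid (the largest component after removing it is likewise 5).

1, 7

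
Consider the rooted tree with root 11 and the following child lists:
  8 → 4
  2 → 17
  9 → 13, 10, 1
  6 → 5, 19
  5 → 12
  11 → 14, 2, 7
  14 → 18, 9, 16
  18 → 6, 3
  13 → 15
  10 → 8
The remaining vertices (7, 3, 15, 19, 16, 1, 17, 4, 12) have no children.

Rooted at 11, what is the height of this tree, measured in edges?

A deepest node is 12, reached by 11–14–18–6–5–12.
That path has 5 edges, so the height is 5.

5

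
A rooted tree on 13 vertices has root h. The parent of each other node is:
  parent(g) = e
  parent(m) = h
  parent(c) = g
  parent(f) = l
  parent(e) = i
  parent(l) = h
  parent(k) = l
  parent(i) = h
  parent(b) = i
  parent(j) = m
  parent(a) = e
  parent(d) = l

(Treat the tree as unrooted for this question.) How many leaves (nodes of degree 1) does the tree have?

7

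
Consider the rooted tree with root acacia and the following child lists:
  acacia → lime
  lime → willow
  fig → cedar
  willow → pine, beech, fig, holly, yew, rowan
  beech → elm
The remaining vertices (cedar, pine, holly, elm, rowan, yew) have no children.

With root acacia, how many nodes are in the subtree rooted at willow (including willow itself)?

The subtree rooted at willow contains: willow, beech, yew, fig, holly, rowan, pine, elm, cedar — 9 nodes.

9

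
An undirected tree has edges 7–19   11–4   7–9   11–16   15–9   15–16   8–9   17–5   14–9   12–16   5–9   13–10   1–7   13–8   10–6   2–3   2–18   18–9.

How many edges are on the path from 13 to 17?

4

Walking from 13: 13–8–9–5–17. Length 4.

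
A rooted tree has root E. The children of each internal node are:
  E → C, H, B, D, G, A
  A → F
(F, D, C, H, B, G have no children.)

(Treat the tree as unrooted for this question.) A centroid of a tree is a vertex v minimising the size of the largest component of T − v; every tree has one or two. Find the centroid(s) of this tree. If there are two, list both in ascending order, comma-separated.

Delete E: the remaining components have sizes 2, 1, 1, 1, 1, 1. Max 2 ≤ 4, so E is a centroid.
Every other node leaves some component of size > 4, so the centroid is unique.

E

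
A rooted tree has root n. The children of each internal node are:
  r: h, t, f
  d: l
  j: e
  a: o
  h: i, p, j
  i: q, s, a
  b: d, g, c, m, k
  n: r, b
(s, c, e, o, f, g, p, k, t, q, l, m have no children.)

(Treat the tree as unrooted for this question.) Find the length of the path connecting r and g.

3

r–n–b–g: 3 edges.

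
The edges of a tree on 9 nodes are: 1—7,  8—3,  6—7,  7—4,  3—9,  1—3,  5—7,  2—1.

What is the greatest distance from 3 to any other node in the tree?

The node farthest from 3 is 4 (5, 6 also at distance 3), via 3 – 1 – 7 – 4 — 3 edges.

3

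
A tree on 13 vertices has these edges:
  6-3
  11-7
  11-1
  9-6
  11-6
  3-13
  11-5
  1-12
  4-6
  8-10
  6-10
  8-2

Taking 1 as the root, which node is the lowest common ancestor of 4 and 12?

1

Path 4→root: 4 6 11 1; path 12→root: 12 1.
First common node: 1.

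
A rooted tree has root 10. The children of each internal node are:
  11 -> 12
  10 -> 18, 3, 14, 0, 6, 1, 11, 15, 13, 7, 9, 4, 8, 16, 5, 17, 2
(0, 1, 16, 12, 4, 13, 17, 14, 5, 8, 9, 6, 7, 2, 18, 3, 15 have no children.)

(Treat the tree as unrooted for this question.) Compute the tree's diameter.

3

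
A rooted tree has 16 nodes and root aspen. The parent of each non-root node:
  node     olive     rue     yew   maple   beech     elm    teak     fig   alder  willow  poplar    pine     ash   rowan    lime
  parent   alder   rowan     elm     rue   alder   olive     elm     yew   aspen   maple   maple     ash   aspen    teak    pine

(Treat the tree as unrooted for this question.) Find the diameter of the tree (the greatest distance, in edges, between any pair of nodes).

11

Starting from willow, a farthest node is lime at distance 11.
One longest path: willow-maple-rue-rowan-teak-elm-olive-alder-aspen-ash-pine-lime.
So the diameter is 11.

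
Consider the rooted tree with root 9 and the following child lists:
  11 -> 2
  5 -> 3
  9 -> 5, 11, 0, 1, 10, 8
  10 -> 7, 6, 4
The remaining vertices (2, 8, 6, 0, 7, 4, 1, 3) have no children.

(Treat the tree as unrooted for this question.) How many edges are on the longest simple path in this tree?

Starting from 7, a farthest node is 2 at distance 4.
One longest path: 7 – 10 – 9 – 11 – 2.
So the diameter is 4.

4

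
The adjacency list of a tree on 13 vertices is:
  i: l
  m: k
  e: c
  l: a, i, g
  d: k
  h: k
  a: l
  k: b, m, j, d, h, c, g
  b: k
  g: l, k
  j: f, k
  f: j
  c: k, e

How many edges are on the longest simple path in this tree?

A longest path is a-l-g-k-j-f, with 5 edges.

5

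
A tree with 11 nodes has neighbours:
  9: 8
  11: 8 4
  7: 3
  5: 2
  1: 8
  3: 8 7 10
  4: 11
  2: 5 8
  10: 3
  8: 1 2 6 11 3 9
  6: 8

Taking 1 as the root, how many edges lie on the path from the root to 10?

Path from 1 to 10: 1–8–3–10, which has 3 edges.

3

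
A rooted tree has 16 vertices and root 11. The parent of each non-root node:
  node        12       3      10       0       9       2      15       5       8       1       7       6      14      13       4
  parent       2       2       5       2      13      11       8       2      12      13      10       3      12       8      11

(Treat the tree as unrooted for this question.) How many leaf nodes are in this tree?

8

The leaves are 0, 1, 4, 6, 7, 9, 14, 15.
That is 8 leaves.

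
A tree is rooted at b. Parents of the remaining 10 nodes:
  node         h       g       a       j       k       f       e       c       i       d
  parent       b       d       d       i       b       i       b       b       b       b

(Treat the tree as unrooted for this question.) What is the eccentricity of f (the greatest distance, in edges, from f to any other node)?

Distances from f peak at 4, attained at a (g also at distance 4).
f-i-b-d-a

4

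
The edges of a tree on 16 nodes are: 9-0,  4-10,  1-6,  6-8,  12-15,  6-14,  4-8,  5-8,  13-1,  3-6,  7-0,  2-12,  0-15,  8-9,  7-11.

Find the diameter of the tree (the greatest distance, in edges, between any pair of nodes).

8

BFS from 2 reaches 13 last, at distance 8; BFS from 13 confirms no node is farther.
Path: 2 - 12 - 15 - 0 - 9 - 8 - 6 - 1 - 13.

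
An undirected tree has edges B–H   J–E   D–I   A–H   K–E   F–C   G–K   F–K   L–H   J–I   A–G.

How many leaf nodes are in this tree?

Degree-1 nodes: B, C, D, L — 4 of them.

4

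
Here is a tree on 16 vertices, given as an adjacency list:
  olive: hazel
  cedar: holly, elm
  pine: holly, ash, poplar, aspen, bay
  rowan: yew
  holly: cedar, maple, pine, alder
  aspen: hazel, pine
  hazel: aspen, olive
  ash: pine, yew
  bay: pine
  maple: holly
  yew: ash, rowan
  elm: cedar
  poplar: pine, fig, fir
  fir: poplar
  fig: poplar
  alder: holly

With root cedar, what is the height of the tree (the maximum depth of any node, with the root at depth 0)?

5

olive sits deepest: cedar–holly–pine–aspen–hazel–olive — 5 edges from the root.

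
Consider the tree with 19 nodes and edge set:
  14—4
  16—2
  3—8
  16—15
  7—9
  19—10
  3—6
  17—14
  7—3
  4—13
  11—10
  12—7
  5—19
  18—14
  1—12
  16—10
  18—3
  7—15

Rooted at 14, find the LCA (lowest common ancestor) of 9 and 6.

3

Ancestors of 9 (toward the root): 9, 7, 3, 18, 14.
Ancestors of 6: 6, 3, 18, 14.
The deepest node appearing in both lists is 3.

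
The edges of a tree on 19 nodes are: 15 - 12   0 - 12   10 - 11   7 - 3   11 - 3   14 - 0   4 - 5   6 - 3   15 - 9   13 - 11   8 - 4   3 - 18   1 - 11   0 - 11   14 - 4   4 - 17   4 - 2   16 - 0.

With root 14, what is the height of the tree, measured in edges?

6 sits deepest: 14 → 0 → 11 → 3 → 6 — 4 edges from the root.

4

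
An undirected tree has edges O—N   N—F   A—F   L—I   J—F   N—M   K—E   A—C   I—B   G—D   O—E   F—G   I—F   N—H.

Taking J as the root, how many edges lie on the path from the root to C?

J – F – A – C — 3 edges.

3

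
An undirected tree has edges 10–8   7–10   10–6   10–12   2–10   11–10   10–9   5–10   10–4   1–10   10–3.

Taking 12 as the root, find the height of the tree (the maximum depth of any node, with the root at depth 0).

2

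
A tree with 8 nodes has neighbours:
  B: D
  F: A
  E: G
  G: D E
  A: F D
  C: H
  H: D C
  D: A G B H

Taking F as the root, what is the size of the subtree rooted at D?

Descendants of D (including itself): D, G, H, B, E, C. That's 6.

6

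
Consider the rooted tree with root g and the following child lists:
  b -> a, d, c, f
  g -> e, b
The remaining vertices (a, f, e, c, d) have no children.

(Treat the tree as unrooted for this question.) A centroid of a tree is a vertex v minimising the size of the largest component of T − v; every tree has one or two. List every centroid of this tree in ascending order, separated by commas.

b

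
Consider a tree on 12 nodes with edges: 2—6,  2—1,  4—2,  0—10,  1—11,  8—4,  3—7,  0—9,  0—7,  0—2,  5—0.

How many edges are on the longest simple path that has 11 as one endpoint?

Distances from 11 peak at 5, attained at 3.
11-1-2-0-7-3

5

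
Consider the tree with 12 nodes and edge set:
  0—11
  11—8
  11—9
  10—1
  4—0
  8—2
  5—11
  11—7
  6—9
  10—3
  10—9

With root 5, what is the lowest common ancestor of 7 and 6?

11

Ancestors of 7 (toward the root): 7, 11, 5.
Ancestors of 6: 6, 9, 11, 5.
The deepest node appearing in both lists is 11.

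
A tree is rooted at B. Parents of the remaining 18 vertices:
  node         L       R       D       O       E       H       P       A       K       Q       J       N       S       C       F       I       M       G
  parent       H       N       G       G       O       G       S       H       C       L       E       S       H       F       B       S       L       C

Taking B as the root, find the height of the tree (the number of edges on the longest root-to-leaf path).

R sits deepest: B – F – C – G – H – S – N – R — 7 edges from the root.

7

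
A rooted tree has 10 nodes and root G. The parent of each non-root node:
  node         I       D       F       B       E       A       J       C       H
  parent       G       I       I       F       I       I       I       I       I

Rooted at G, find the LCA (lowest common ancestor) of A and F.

Path A→root: A I G; path F→root: F I G.
First common node: I.

I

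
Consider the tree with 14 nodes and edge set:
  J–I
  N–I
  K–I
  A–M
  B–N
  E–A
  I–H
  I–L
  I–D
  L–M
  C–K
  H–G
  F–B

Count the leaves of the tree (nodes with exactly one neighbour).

Degree-1 nodes: C, D, E, F, G, J — 6 of them.

6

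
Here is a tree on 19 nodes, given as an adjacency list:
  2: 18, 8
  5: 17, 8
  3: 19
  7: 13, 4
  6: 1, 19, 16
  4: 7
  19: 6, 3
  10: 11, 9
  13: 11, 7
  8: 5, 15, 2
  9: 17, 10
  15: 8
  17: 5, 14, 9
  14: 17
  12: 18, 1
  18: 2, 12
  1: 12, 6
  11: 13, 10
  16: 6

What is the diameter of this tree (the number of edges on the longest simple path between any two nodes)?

15

BFS from 4 reaches 3 last, at distance 15; BFS from 3 confirms no node is farther.
Path: 4 – 7 – 13 – 11 – 10 – 9 – 17 – 5 – 8 – 2 – 18 – 12 – 1 – 6 – 19 – 3.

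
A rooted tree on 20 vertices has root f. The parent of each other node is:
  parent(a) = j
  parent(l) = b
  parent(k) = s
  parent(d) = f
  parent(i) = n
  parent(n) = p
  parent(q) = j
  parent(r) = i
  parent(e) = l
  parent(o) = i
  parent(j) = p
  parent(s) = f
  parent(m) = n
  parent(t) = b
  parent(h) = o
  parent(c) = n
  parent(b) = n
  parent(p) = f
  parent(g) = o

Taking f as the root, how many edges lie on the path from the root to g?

Climbing from g to the root: g – o – i – n – p – f. That's 5 steps.

5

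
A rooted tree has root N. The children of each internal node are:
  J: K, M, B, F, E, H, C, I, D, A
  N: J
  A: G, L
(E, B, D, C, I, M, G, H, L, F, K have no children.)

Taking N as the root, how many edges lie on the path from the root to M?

2

Path from N to M: N–J–M, which has 2 edges.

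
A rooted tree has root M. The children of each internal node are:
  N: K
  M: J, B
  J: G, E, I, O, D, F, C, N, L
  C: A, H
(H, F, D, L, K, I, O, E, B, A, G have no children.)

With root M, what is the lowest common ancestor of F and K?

J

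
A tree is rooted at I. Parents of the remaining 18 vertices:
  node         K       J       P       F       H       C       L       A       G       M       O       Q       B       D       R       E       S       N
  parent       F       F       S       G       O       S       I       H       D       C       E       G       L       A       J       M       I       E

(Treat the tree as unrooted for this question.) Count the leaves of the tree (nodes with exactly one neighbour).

Exactly 6 nodes have a single neighbour: B, K, N, P, Q, R.

6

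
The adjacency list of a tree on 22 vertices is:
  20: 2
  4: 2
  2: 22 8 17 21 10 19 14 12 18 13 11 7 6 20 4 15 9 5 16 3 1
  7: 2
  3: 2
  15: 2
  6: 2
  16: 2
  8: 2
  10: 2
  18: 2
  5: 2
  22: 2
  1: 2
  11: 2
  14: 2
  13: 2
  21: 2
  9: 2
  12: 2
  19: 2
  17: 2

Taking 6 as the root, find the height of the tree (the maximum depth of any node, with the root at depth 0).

2

The longest root-to-leaf path is 6 → 2 → 20 (2 edges).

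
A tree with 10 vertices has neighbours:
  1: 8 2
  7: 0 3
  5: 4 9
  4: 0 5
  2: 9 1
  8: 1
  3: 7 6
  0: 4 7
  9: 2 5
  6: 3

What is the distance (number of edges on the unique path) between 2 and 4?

3

Walking from 2: 2 - 9 - 5 - 4. Length 3.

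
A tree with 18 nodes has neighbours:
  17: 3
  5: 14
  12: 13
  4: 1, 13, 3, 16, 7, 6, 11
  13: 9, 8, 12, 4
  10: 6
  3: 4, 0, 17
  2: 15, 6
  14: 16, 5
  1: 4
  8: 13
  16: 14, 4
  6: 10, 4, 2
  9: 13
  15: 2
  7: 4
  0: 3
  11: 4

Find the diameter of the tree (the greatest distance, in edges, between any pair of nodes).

6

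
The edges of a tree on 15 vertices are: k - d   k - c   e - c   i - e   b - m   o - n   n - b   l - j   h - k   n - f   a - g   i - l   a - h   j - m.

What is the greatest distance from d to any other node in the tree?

10

A farthest node from d is f (o also at distance 10).
The path d–k–c–e–i–l–j–m–b–n–f has 10 edges.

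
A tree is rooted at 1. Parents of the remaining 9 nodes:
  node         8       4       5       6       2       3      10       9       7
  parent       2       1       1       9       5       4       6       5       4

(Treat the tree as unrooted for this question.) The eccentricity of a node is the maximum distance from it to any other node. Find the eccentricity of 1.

A farthest node from 1 is 10.
The path 1 – 5 – 9 – 6 – 10 has 4 edges.

4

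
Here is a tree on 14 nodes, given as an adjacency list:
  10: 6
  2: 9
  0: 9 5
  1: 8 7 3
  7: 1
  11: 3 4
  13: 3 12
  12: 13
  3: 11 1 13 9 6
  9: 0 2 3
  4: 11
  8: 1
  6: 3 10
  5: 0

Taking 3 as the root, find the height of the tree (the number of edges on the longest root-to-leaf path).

5 sits deepest: 3–9–0–5 — 3 edges from the root.

3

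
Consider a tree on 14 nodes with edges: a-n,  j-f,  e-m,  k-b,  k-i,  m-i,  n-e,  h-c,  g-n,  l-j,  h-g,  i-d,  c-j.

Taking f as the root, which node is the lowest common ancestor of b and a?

n

Ancestors of b (toward the root): b, k, i, m, e, n, g, h, c, j, f.
Ancestors of a: a, n, g, h, c, j, f.
The deepest node appearing in both lists is n.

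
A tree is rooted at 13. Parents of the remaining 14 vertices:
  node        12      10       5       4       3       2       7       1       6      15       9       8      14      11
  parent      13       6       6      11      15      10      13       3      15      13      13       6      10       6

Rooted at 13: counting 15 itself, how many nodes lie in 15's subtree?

15's subtree: {15, 6, 3, 11, 8, 10, 5, 1, 4, 2, 14}, size 11.

11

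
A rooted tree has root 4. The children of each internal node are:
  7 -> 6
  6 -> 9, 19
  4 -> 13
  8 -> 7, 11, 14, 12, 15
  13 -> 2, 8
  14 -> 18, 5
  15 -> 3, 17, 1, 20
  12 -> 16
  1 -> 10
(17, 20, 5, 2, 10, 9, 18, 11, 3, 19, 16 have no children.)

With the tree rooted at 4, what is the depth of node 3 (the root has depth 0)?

4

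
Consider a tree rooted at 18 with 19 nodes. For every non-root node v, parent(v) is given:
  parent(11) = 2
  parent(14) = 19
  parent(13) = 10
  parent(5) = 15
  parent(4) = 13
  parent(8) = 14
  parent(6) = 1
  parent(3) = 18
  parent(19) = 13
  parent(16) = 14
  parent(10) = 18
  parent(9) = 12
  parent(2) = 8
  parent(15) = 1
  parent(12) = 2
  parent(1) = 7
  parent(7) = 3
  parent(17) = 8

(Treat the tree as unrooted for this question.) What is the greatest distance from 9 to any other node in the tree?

13

Distances from 9 peak at 13, attained at 5.
9–12–2–8–14–19–13–10–18–3–7–1–15–5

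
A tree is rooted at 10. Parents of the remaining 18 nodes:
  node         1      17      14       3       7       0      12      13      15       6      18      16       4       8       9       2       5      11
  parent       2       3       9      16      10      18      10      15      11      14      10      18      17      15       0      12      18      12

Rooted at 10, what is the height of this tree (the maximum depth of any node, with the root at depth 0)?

5

6 sits deepest: 10-18-0-9-14-6 — 5 edges from the root.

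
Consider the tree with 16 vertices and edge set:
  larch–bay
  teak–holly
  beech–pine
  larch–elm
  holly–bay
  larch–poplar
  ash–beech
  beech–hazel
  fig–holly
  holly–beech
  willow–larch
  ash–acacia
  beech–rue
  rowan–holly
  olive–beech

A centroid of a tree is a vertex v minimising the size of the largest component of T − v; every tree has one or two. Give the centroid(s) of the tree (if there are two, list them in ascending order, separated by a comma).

holly

Removing holly splits the tree into components of sizes 7, 5, 1, 1, 1; the largest is 7 ≤ ⌊16/2⌋ = 8.
Every other node leaves some component of size > 8, so the centroid is unique.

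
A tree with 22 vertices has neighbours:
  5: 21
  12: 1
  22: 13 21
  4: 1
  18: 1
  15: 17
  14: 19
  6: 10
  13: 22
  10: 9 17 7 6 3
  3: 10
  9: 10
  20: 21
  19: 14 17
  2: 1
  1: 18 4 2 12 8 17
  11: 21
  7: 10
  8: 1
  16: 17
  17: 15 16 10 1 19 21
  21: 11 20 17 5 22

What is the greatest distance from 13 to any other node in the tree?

5

Distances from 13 peak at 5, attained at 4 (2, 12, 18, 3, 8, 9, 6, 14, 7 also at distance 5).
13–22–21–17–1–4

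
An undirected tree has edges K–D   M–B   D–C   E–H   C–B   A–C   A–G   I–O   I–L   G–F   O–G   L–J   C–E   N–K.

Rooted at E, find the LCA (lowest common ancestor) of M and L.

C

Path M→root: M B C E; path L→root: L I O G A C E.
First common node: C.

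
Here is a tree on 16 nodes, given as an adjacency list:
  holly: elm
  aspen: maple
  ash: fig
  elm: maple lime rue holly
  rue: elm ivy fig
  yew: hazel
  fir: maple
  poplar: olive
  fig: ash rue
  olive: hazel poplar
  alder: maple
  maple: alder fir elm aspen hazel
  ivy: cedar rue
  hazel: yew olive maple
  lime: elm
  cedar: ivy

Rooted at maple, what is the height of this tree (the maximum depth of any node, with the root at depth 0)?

A deepest node is ash, reached by maple → elm → rue → fig → ash.
That path has 4 edges, so the height is 4.

4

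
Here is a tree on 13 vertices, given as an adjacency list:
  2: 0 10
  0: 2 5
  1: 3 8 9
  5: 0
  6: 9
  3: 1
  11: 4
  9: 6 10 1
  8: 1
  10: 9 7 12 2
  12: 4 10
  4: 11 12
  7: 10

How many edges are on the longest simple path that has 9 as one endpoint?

4

A farthest node from 9 is 11 (5 also at distance 4).
The path 9-10-12-4-11 has 4 edges.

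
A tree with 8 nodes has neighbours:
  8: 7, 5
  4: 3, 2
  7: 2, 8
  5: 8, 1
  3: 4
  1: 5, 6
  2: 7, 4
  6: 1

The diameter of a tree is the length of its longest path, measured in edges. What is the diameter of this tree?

7

BFS from 6 reaches 3 last, at distance 7; BFS from 3 confirms no node is farther.
Path: 6-1-5-8-7-2-4-3.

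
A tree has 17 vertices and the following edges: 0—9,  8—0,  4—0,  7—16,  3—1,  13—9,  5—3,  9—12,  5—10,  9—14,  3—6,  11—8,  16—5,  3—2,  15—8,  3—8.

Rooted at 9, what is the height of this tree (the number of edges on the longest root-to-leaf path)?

A deepest node is 7, reached by 9 – 0 – 8 – 3 – 5 – 16 – 7.
That path has 6 edges, so the height is 6.

6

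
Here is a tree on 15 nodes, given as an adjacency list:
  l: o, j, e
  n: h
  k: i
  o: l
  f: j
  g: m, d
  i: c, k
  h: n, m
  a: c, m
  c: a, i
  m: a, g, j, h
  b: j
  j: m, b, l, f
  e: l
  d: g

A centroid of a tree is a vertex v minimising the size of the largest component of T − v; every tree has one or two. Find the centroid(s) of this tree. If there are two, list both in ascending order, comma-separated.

m

If m is removed the pieces have sizes 6, 4, 2, 2, all ≤ ⌊15/2⌋ = 7.
No neighbour of m does as well, so m is the unique centroid.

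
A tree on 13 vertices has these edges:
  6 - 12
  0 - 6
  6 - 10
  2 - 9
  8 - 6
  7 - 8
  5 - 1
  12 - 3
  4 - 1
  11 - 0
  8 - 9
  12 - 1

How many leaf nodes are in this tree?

7

Degree-1 nodes: 2, 3, 4, 5, 7, 10, 11 — 7 of them.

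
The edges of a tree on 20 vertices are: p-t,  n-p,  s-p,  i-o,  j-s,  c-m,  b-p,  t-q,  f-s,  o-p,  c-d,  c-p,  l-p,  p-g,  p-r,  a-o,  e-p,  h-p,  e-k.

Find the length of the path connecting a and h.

Walking from a: a–o–p–h. Length 3.

3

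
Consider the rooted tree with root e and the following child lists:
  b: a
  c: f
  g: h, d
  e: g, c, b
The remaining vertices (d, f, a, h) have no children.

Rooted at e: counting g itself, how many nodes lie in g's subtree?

3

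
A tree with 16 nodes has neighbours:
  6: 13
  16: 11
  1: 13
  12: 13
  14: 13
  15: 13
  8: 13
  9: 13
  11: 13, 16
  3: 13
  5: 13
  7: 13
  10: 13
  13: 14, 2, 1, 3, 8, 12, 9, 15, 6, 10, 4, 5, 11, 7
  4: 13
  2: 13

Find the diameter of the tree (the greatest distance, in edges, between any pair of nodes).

A longest path is 16-11-13-8, with 3 edges.

3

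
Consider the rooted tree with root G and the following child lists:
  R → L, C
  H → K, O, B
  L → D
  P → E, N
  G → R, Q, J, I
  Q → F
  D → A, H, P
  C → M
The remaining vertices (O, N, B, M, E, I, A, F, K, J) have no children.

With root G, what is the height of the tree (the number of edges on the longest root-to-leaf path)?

5

K sits deepest: G – R – L – D – H – K — 5 edges from the root.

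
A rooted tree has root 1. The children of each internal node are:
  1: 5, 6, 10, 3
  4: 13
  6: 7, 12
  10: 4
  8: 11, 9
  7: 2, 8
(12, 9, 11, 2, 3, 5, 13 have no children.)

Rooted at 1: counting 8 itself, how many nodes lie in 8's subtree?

8's subtree: {8, 9, 11}, size 3.

3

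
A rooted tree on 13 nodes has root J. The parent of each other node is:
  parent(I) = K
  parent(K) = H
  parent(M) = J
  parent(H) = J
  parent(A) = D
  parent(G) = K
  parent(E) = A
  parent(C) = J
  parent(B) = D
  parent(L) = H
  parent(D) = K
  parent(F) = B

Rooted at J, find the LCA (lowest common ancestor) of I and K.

K

Path I→root: I K H J; path K→root: K H J.
First common node: K.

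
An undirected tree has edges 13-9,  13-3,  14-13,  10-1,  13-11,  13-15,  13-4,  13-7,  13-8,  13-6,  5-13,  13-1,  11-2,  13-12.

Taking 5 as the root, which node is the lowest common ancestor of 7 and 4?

7's ancestor chain is 7, 13, 5 and 4's is 4, 13, 5; they first meet at 13.

13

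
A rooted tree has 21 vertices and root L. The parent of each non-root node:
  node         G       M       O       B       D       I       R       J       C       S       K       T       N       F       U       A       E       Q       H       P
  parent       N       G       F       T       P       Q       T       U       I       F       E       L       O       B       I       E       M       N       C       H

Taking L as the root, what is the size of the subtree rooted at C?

C's subtree: {C, H, P, D}, size 4.

4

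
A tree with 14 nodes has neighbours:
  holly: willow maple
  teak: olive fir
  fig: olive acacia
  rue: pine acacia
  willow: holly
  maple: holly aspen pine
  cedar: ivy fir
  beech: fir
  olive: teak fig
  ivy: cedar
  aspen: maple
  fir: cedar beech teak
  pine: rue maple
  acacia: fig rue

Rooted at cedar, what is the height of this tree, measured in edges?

10

willow sits deepest: cedar → fir → teak → olive → fig → acacia → rue → pine → maple → holly → willow — 10 edges from the root.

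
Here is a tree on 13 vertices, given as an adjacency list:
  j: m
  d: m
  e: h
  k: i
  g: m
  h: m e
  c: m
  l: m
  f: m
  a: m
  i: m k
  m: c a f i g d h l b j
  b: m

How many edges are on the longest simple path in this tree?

4

Starting from k, a farthest node is e at distance 4.
One longest path: k – i – m – h – e.
So the diameter is 4.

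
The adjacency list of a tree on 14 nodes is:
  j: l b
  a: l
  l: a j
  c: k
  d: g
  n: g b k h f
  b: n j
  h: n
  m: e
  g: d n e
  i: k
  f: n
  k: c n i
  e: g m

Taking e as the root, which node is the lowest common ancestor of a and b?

b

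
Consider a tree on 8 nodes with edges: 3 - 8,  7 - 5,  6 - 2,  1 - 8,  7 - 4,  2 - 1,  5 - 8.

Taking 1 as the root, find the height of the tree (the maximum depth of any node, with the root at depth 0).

4

4 sits deepest: 1–8–5–7–4 — 4 edges from the root.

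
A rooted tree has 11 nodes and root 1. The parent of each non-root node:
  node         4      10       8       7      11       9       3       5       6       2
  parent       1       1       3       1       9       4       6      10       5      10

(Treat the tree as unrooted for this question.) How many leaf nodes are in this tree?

4

Degree-1 nodes: 2, 7, 8, 11 — 4 of them.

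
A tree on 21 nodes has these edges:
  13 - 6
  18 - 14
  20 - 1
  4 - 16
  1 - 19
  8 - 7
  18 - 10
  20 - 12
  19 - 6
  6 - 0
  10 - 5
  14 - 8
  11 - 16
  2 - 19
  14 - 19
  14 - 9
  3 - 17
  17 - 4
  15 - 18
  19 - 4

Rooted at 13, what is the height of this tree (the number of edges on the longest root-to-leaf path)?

6

5 sits deepest: 13-6-19-14-18-10-5 — 6 edges from the root.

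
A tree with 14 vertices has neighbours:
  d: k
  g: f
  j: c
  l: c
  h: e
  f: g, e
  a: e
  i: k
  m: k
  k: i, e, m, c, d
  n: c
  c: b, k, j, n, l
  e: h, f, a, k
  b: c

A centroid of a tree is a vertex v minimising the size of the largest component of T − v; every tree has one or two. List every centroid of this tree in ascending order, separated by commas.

Removing k splits the tree into components of sizes 5, 5, 1, 1, 1; the largest is 5 ≤ ⌊14/2⌋ = 7.
No neighbour of k does as well, so k is the unique centroid.

k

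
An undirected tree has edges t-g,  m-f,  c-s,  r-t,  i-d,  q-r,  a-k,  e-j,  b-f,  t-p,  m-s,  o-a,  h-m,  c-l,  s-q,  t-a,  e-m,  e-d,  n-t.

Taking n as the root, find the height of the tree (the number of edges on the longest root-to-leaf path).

A deepest node is i, reached by n – t – r – q – s – m – e – d – i.
That path has 8 edges, so the height is 8.

8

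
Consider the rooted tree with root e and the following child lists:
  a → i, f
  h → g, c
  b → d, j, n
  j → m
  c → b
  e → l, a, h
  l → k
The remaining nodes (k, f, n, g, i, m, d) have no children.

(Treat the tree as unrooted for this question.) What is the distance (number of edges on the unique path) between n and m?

3

n–b–j–m: 3 edges.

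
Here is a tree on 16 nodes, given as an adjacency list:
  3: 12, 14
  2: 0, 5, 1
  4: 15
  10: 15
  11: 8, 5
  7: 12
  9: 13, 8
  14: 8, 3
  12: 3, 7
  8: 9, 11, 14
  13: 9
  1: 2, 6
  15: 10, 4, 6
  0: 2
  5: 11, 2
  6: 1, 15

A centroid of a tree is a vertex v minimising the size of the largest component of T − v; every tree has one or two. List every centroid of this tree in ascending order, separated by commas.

5, 11

Delete 5: the remaining components have sizes 8, 7. Max 8 ≤ 8, so 5 is a centroid.
11 is adjacent to 5 and is also a centroid (the largest component after removing it is likewise 8).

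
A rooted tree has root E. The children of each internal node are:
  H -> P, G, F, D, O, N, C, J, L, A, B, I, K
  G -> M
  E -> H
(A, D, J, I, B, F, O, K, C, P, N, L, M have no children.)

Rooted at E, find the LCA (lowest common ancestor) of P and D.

Ancestors of P (toward the root): P, H, E.
Ancestors of D: D, H, E.
The deepest node appearing in both lists is H.

H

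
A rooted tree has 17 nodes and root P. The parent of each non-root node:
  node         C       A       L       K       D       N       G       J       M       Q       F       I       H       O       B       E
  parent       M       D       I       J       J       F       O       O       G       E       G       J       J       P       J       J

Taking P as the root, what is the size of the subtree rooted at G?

5

Descendants of G (including itself): G, F, M, N, C. That's 5.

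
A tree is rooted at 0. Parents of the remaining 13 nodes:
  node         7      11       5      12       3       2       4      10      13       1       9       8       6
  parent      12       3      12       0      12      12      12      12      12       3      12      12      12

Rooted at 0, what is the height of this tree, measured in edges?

3

The longest root-to-leaf path is 0 → 12 → 3 → 1 (3 edges).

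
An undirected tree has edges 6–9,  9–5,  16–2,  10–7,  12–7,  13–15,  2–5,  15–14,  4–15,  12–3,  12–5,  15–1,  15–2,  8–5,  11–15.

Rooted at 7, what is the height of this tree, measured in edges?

5

13 sits deepest: 7-12-5-2-15-13 — 5 edges from the root.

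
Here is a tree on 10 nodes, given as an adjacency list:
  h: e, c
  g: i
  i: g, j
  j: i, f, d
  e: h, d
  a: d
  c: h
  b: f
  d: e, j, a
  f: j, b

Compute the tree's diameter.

BFS from b reaches c last, at distance 6; BFS from c confirms no node is farther.
Path: b – f – j – d – e – h – c.

6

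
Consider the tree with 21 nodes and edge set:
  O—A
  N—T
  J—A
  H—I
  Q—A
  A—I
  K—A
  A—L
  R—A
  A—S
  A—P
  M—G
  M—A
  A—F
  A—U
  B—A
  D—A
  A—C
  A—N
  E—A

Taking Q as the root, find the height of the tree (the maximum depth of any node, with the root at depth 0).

3

A deepest node is H, reached by Q – A – I – H.
That path has 3 edges, so the height is 3.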